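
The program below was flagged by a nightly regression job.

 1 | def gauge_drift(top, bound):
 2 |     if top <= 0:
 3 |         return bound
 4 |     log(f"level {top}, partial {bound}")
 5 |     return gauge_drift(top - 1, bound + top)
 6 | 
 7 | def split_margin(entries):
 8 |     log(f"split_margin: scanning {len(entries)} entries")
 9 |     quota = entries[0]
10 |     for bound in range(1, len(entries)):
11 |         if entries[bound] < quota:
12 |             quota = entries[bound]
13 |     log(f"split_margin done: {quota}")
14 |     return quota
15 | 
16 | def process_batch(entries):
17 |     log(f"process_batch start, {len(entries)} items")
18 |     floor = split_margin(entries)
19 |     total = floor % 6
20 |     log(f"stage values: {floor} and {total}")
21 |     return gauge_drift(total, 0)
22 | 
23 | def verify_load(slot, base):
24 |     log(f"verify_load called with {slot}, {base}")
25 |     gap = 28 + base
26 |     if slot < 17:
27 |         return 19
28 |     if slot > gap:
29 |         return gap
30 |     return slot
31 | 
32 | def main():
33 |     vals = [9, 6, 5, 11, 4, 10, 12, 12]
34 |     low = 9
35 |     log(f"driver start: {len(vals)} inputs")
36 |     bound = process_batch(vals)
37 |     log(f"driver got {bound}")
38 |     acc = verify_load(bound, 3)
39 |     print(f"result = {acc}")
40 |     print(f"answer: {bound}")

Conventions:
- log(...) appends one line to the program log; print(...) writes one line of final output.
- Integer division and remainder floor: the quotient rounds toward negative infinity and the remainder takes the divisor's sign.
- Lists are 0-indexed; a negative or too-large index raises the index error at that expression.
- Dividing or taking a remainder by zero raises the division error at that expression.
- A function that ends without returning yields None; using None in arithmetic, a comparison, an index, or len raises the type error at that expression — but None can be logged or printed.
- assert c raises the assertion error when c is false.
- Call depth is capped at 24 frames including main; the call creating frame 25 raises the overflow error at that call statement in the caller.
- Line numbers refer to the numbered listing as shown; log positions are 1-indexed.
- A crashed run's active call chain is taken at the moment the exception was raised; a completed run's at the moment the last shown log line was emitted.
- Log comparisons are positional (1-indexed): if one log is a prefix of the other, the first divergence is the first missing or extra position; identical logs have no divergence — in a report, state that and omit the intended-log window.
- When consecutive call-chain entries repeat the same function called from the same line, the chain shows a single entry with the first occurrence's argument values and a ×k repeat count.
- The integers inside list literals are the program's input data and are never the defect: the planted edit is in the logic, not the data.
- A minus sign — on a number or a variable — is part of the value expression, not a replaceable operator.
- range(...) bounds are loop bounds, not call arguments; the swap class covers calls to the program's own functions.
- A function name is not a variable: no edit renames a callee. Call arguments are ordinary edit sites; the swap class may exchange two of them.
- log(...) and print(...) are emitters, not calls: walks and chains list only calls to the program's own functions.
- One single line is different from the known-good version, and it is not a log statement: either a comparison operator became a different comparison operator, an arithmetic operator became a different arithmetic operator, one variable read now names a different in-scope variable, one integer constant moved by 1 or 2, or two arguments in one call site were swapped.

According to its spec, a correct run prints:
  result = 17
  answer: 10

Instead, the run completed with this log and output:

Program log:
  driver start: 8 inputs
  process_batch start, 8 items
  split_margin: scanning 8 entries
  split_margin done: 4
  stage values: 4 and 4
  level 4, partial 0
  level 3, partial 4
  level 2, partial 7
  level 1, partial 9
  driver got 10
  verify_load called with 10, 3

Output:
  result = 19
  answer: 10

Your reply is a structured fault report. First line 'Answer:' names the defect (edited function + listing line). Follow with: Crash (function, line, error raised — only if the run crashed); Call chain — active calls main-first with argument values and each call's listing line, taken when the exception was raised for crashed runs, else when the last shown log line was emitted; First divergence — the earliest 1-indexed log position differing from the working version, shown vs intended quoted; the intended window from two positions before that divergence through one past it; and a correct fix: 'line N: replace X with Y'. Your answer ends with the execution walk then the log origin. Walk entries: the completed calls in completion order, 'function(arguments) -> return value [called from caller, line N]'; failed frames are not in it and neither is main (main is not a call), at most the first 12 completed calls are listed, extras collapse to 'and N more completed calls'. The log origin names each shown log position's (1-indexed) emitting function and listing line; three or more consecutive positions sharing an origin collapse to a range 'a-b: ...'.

Answer: the defect is in verify_load at line 27.
Key fact: The logs agree in full; only the final output differs.
Call chain: main -> verify_load(10, 3) (called at line 38).
First divergence: none; the two logs match at every position.
Execution walk:
  split_margin([9, 6, 5, 11, 4, 10, 12, 12]) -> 4  [called from process_batch, line 18]
  gauge_drift(0, 10) -> 10  [called from gauge_drift, line 5]
  gauge_drift(1, 9) -> 10  [called from gauge_drift, line 5]
  gauge_drift(2, 7) -> 10  [called from gauge_drift, line 5]
  gauge_drift(3, 4) -> 10  [called from gauge_drift, line 5]
  gauge_drift(4, 0) -> 10  [called from process_batch, line 21]
  process_batch([9, 6, 5, 11, 4, 10, 12, 12]) -> 10  [called from main, line 36]
  verify_load(10, 3) -> 19  [called from main, line 38]
Log line origins:
  1: logged in main at line 35
  2: logged in process_batch at line 17
  3: logged in split_margin at line 8
  4: logged in split_margin at line 13
  5: logged in process_batch at line 20
  6-9: logged in gauge_drift at line 4
  10: logged in main at line 37
  11: logged in verify_load at line 24
A correct fix: line 27: replace `19` with `17`.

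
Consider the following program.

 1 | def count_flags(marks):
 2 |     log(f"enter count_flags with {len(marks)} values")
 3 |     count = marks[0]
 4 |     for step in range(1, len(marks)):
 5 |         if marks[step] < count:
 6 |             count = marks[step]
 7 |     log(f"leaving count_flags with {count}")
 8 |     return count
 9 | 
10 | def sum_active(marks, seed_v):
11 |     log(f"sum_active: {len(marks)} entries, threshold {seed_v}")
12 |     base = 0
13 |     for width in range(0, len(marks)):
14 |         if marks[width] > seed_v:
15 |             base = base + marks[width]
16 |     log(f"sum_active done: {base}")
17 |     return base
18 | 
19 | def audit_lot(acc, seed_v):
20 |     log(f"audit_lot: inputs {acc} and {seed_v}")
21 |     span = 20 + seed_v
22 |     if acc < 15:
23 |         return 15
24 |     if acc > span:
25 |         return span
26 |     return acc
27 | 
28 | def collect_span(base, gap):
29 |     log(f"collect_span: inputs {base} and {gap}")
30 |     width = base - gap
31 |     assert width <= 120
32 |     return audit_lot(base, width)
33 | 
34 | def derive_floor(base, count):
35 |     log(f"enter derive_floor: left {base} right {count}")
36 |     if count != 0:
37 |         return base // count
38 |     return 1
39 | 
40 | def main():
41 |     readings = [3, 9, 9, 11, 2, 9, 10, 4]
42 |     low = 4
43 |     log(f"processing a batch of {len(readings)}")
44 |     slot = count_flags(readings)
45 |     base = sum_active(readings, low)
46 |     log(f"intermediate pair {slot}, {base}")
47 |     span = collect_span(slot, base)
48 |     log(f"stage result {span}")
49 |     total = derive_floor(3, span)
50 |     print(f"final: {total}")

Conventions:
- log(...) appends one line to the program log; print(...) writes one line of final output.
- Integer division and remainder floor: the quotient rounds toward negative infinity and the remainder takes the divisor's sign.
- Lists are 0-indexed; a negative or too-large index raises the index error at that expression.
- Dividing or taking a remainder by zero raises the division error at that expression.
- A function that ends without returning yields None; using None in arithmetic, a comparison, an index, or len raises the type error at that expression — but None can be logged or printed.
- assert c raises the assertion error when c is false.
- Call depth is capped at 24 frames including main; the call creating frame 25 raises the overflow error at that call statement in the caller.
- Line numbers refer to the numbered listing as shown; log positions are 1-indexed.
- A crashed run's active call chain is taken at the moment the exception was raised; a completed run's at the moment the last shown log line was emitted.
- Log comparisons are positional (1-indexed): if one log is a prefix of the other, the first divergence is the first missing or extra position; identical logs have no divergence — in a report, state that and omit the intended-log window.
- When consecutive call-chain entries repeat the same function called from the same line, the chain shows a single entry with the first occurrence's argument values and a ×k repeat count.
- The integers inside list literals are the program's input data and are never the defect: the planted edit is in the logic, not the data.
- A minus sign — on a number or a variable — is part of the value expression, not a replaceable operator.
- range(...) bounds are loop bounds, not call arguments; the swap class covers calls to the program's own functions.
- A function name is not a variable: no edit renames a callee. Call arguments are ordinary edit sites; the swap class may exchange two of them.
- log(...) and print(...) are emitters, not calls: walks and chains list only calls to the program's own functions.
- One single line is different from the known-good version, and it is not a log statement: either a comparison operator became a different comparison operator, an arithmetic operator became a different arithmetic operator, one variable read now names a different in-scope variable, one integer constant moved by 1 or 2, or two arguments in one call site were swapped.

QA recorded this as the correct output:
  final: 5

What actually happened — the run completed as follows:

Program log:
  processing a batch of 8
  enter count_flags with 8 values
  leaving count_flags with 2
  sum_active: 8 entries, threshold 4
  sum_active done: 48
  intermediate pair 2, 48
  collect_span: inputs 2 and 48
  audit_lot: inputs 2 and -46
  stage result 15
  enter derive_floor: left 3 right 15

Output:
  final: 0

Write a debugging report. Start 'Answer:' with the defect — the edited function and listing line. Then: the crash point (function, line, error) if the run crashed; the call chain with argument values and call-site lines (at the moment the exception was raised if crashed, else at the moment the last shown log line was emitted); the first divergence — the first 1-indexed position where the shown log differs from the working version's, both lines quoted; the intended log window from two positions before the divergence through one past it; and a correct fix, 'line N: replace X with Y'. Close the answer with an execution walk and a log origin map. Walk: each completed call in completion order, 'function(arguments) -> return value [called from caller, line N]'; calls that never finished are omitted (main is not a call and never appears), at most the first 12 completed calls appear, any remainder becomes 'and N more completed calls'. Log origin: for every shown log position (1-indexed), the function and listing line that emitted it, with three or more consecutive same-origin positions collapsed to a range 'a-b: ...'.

Answer: the defect is in main at line 49.
Core observation: Position 10 is the first bad log line: 'enter derive_floor: left 3 right 15' should read 'enter derive_floor: left 15 right 3'.
Call chain: main -> derive_floor(3, 15) (called at line 49).
First divergence: position 10; shown 'enter derive_floor: left 3 right 15' vs intended 'enter derive_floor: left 15 right 3'.
Intended log window:
  8: audit_lot: inputs 2 and -46
  9: stage result 15
  10: enter derive_floor: left 15 right 3
Execution walk:
  count_flags([3, 9, 9, 11, 2, 9, 10, 4]) -> 2  [called from main, line 44]
  sum_active([3, 9, 9, 11, 2, 9, 10, 4], 4) -> 48  [called from main, line 45]
  audit_lot(2, -46) -> 15  [called from collect_span, line 32]
  collect_span(2, 48) -> 15  [called from main, line 47]
  derive_floor(3, 15) -> 0  [called from main, line 49]
Log origin:
  1: logged in main at line 43
  2: logged in count_flags at line 2
  3: logged in count_flags at line 7
  4: logged in sum_active at line 11
  5: logged in sum_active at line 16
  6: logged in main at line 46
  7: logged in collect_span at line 29
  8: logged in audit_lot at line 20
  9: logged in main at line 48
  10: logged in derive_floor at line 35
A correct fix: line 49: replace `derive_floor(3, span)` with `derive_floor(span, 3)`.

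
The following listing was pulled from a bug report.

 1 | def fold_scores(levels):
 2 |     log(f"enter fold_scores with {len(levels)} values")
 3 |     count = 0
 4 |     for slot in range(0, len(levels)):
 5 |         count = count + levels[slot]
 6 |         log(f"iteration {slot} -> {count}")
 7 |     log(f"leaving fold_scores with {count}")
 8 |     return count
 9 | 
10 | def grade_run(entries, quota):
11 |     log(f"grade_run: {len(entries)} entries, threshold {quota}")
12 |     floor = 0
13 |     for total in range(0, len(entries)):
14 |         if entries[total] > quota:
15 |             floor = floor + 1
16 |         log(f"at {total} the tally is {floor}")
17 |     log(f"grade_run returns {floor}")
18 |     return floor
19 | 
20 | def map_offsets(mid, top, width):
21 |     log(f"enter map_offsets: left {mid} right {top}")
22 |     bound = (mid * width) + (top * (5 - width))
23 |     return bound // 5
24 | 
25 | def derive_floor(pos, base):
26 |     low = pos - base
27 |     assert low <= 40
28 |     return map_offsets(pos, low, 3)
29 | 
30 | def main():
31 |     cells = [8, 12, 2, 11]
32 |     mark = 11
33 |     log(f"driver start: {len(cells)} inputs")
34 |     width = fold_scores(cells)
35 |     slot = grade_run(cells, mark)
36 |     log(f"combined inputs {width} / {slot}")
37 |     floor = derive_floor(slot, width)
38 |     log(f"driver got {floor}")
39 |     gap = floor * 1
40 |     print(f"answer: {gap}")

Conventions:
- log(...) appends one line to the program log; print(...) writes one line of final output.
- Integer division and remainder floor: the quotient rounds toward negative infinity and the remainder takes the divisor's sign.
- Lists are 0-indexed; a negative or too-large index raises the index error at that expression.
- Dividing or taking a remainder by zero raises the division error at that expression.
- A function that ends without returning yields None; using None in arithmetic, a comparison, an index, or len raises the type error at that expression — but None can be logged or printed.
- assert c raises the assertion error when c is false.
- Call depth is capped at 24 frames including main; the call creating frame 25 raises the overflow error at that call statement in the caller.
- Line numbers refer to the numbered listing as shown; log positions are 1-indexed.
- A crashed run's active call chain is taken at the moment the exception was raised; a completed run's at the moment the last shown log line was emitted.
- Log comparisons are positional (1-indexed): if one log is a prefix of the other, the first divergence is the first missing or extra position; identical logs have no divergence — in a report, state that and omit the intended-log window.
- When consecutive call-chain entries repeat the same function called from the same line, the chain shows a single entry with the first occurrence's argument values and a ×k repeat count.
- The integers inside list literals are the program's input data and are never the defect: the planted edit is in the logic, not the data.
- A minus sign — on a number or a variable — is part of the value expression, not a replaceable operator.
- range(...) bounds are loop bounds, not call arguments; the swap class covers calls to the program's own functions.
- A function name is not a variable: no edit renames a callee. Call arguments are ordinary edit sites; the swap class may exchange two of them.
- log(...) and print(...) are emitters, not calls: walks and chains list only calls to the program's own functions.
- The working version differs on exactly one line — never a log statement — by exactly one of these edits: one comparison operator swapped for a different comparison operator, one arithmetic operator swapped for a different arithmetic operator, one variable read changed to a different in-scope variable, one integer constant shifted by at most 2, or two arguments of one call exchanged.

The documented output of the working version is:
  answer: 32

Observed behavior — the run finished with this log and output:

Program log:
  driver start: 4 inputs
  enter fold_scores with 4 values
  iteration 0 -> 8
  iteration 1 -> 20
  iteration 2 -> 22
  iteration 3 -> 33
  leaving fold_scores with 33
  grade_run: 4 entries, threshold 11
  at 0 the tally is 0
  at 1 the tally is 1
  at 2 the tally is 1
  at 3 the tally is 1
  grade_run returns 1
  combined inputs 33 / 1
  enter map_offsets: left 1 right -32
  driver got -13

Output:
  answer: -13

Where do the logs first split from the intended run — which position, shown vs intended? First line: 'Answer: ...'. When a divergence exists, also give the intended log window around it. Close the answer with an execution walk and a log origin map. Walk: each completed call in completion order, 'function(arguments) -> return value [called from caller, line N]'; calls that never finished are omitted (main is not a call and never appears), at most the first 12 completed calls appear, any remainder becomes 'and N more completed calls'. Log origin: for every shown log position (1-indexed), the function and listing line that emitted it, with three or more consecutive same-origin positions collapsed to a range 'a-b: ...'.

Answer: position 15 — shown 'enter map_offsets: left 1 right -32', intended 'enter map_offsets: left 33 right 32'.
Intended log window:
  13: grade_run returns 1
  14: combined inputs 33 / 1
  15: enter map_offsets: left 33 right 32
  16: driver got 32
Execution walk:
  fold_scores([8, 12, 2, 11]) -> 33  [called from main, line 34]
  grade_run([8, 12, 2, 11], 11) -> 1  [called from main, line 35]
  map_offsets(1, -32, 3) -> -13  [called from derive_floor, line 28]
  derive_floor(1, 33) -> -13  [called from main, line 37]
Log origins:
  1: from main, line 33
  2: from fold_scores, line 2
  3-6: from fold_scores, line 6
  7: from fold_scores, line 7
  8: from grade_run, line 11
  9-12: from grade_run, line 16
  13: from grade_run, line 17
  14: from main, line 36
  15: from map_offsets, line 21
  16: from main, line 38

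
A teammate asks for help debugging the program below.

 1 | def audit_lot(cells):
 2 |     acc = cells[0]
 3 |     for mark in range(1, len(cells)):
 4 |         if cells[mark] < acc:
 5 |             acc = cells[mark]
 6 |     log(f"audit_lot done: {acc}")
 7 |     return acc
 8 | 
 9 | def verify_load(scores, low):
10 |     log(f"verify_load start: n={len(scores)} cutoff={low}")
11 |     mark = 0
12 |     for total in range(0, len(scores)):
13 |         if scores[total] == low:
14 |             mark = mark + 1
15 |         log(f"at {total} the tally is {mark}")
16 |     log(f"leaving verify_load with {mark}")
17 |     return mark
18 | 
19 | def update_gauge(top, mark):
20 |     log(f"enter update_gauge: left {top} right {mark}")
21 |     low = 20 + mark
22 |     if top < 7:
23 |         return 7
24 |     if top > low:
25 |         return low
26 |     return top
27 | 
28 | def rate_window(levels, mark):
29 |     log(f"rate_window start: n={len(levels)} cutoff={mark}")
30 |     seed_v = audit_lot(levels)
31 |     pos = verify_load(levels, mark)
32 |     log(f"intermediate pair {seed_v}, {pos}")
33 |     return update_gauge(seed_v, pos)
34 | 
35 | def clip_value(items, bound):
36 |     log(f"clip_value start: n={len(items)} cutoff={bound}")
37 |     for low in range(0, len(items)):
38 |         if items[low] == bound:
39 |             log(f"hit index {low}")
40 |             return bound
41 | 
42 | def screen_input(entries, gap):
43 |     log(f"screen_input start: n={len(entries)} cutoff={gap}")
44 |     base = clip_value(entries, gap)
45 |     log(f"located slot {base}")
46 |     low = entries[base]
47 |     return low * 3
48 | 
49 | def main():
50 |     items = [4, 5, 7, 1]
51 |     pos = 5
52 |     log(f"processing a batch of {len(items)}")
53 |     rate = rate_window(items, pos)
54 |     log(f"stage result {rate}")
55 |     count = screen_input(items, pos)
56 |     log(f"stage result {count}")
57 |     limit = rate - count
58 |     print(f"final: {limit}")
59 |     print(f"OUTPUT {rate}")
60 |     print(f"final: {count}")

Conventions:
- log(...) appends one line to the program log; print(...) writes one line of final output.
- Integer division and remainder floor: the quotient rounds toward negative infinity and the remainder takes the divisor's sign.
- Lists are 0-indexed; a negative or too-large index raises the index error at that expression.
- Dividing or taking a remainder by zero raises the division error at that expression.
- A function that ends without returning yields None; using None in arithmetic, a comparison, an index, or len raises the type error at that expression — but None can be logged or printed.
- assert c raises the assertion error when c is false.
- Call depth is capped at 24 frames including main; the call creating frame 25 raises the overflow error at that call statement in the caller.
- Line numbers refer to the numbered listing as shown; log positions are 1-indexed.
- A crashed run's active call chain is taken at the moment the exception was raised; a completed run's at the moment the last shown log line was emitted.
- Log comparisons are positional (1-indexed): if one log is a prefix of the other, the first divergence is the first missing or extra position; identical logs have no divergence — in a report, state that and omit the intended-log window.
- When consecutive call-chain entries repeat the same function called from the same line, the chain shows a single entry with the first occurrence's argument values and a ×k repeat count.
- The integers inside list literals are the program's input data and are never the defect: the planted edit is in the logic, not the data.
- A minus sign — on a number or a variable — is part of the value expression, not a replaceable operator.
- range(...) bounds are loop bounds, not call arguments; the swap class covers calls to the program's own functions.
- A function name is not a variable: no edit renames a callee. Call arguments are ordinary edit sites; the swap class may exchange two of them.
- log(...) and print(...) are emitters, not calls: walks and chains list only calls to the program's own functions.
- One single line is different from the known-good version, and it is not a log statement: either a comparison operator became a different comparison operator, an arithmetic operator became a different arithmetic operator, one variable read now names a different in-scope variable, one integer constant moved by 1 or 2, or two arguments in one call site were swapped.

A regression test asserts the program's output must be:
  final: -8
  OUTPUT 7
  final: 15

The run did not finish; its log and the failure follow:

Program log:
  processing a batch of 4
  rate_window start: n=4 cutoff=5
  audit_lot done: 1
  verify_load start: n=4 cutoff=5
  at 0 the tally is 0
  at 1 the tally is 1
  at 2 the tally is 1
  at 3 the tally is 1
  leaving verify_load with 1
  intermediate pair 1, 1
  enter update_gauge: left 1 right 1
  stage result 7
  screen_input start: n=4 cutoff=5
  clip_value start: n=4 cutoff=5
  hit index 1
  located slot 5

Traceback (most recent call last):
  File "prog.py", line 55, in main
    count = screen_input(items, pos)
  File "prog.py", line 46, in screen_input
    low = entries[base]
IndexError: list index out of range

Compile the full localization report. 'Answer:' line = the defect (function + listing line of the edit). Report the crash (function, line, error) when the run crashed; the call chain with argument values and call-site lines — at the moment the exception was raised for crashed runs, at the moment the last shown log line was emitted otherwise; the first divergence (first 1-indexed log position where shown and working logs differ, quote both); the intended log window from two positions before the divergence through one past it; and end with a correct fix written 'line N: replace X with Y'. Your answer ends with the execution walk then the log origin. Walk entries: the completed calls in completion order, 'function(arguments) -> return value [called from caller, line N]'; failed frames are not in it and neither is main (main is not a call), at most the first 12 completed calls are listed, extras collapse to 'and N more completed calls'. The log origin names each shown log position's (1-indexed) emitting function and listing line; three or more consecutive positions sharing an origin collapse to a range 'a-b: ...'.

Answer: the defect is in clip_value at line 40.
Core observation: Log line 16 is where behavior first shows: 'located slot 5' appears instead of 'located slot 1'.
Crash: screen_input, line 46, IndexError.
Call chain: main -> screen_input([4, 5, 7, 1], 5) (called at line 55).
First divergence: position 16; shown 'located slot 5' vs intended 'located slot 1'.
Intended log window:
  14: clip_value start: n=4 cutoff=5
  15: hit index 1
  16: located slot 1
  17: stage result 15
Execution walk:
  audit_lot([4, 5, 7, 1]) -> 1  [called from rate_window, line 30]
  verify_load([4, 5, 7, 1], 5) -> 1  [called from rate_window, line 31]
  update_gauge(1, 1) -> 7  [called from rate_window, line 33]
  rate_window([4, 5, 7, 1], 5) -> 7  [called from main, line 53]
  clip_value([4, 5, 7, 1], 5) -> 5  [called from screen_input, line 44]
Log origins:
  1: logged in main at line 52
  2: logged in rate_window at line 29
  3: logged in audit_lot at line 6
  4: logged in verify_load at line 10
  5-8: logged in verify_load at line 15
  9: logged in verify_load at line 16
  10: logged in rate_window at line 32
  11: logged in update_gauge at line 20
  12: logged in main at line 54
  13: logged in screen_input at line 43
  14: logged in clip_value at line 36
  15: logged in clip_value at line 39
  16: logged in screen_input at line 45
A correct fix: line 40: replace `bound` with `low`.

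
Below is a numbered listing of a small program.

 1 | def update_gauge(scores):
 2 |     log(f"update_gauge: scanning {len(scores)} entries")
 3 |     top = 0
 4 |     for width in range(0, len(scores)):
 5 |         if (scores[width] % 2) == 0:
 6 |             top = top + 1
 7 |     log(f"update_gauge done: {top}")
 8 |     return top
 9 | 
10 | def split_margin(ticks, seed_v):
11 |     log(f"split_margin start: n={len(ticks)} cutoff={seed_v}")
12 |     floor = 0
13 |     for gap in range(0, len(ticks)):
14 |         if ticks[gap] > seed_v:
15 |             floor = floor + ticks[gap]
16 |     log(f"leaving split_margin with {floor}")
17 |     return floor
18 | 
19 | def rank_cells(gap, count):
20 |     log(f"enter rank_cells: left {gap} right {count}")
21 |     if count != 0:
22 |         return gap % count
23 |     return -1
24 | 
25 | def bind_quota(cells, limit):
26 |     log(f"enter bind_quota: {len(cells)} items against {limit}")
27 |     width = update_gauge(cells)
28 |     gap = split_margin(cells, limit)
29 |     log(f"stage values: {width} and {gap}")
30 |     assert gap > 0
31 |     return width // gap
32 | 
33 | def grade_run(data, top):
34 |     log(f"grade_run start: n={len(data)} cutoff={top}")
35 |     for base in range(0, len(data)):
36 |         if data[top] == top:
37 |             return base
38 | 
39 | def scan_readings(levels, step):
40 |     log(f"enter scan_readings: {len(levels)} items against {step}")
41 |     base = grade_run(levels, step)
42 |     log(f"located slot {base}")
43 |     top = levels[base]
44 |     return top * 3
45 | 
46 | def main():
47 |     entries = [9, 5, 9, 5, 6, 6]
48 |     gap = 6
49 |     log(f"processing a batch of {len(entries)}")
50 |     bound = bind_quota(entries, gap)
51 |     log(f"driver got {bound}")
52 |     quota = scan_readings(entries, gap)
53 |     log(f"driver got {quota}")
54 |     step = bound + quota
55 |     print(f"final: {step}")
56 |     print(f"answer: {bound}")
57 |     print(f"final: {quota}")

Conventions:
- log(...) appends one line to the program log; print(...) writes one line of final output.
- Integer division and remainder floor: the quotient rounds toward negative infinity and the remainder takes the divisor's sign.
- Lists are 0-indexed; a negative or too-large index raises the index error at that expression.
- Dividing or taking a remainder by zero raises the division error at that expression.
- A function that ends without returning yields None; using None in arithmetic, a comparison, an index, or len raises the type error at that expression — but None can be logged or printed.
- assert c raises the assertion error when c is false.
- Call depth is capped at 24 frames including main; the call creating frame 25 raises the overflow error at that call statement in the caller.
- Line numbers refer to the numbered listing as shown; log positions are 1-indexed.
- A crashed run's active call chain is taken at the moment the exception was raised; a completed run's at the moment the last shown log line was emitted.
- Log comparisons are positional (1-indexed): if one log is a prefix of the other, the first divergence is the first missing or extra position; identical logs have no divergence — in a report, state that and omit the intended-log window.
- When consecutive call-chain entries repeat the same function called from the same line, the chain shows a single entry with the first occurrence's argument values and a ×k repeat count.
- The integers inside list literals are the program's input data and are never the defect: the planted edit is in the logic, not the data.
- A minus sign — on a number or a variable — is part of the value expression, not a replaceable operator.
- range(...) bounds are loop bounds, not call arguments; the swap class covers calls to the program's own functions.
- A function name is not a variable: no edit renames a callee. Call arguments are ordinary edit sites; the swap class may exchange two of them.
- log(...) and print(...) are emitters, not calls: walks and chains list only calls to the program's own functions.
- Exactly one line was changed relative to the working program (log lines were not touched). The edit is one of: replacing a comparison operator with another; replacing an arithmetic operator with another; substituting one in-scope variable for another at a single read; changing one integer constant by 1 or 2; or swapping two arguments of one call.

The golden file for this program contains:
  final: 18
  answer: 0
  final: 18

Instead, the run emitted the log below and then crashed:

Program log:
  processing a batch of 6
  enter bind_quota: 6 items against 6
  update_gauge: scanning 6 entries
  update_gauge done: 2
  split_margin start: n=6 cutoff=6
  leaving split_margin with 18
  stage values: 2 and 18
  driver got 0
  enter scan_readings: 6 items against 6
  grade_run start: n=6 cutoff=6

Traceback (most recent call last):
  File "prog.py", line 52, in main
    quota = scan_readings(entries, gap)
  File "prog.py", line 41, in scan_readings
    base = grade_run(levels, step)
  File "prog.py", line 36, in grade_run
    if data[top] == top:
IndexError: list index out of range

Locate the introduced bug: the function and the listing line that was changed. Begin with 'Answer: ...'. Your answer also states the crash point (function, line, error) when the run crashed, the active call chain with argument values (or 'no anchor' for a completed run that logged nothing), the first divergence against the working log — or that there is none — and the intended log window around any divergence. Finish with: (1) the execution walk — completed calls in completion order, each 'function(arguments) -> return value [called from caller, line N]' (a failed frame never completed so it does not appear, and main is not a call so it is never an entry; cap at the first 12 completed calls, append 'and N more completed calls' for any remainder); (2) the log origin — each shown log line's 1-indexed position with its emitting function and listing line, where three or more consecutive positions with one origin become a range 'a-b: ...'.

Answer: the defect is in grade_run at line 36.
Key observation: After 10 matching log lines the faulty run goes silent, while the working version continues with 'located slot 4'.
Crash: grade_run, line 36, IndexError.
Call chain: main -> scan_readings([9, 5, 9, 5, 6, 6], 6) (called at line 52) -> grade_run([9, 5, 9, 5, 6, 6], 6) (called at line 41).
First divergence: position 11 — the faulty run's log ends after 10 lines; the working version continues with 'located slot 4'.
Intended log window:
  9: enter scan_readings: 6 items against 6
  10: grade_run start: n=6 cutoff=6
  11: located slot 4
  12: driver got 18
Execution walk:
  update_gauge([9, 5, 9, 5, 6, 6]) -> 2  [called from bind_quota, line 27]
  split_margin([9, 5, 9, 5, 6, 6], 6) -> 18  [called from bind_quota, line 28]
  bind_quota([9, 5, 9, 5, 6, 6], 6) -> 0  [called from main, line 50]
Log origin:
  1: emitted by main (line 49)
  2: emitted by bind_quota (line 26)
  3: emitted by update_gauge (line 2)
  4: emitted by update_gauge (line 7)
  5: emitted by split_margin (line 11)
  6: emitted by split_margin (line 16)
  7: emitted by bind_quota (line 29)
  8: emitted by main (line 51)
  9: emitted by scan_readings (line 40)
  10: emitted by grade_run (line 34)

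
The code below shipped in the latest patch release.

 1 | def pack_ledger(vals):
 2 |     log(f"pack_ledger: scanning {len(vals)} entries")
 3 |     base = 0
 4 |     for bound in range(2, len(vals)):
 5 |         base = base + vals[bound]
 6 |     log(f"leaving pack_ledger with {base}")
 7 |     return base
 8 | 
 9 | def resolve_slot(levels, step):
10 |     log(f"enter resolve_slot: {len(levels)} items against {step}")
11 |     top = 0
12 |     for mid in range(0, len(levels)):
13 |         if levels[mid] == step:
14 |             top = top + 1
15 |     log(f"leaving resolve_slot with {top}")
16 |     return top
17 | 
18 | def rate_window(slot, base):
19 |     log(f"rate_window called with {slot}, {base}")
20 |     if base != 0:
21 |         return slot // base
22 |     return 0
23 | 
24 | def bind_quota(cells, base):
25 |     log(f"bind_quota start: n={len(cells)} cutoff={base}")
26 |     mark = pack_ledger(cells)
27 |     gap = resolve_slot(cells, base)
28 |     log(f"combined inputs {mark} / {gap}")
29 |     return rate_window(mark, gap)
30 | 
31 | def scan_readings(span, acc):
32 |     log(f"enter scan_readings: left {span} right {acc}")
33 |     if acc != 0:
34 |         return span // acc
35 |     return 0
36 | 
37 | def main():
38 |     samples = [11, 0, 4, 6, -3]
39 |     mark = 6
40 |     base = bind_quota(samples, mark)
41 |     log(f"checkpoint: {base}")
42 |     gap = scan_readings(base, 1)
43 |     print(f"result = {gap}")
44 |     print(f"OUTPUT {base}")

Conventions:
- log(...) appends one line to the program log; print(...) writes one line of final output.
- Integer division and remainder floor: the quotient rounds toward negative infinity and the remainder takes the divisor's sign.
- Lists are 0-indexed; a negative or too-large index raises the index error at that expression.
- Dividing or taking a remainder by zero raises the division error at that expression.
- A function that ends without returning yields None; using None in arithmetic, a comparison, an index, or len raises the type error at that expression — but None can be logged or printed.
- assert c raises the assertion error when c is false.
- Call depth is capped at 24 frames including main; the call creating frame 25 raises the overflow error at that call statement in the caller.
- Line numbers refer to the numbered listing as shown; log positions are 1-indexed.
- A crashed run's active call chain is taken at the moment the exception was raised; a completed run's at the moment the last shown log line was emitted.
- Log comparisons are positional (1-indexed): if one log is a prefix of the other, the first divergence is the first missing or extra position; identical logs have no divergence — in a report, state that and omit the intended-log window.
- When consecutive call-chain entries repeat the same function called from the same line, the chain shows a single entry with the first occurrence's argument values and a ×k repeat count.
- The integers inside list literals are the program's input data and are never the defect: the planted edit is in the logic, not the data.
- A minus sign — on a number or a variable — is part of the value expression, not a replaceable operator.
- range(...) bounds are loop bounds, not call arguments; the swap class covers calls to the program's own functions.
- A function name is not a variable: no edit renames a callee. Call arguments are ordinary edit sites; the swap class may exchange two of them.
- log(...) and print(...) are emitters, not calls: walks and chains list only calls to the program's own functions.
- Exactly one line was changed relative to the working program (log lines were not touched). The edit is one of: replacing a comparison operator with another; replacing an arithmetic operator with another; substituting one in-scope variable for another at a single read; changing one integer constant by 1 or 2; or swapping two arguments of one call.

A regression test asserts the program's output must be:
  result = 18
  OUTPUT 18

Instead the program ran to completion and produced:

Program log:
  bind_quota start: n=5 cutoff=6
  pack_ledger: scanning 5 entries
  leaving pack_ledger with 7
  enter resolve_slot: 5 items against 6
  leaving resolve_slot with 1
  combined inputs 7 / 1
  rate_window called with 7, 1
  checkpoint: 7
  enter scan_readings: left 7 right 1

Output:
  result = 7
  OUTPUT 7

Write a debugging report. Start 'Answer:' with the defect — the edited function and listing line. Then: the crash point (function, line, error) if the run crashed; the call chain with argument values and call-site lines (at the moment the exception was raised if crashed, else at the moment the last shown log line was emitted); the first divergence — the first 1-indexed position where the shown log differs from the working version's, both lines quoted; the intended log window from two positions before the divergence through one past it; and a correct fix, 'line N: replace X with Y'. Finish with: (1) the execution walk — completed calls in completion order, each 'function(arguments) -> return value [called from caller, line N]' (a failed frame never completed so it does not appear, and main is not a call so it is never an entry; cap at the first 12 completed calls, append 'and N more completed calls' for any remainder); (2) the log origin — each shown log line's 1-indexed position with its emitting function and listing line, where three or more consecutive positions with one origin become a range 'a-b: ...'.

Answer: the defect is in pack_ledger at line 4.
Key fact: Position 3 is the first bad log line: 'leaving pack_ledger with 7' should read 'leaving pack_ledger with 18'.
Call chain: main -> scan_readings(7, 1) (called at line 42).
First divergence: position 3; shown 'leaving pack_ledger with 7' vs intended 'leaving pack_ledger with 18'.
Intended log window:
  1: bind_quota start: n=5 cutoff=6
  2: pack_ledger: scanning 5 entries
  3: leaving pack_ledger with 18
  4: enter resolve_slot: 5 items against 6
Execution walk:
  pack_ledger([11, 0, 4, 6, -3]) -> 7  [called from bind_quota, line 26]
  resolve_slot([11, 0, 4, 6, -3], 6) -> 1  [called from bind_quota, line 27]
  rate_window(7, 1) -> 7  [called from bind_quota, line 29]
  bind_quota([11, 0, 4, 6, -3], 6) -> 7  [called from main, line 40]
  scan_readings(7, 1) -> 7  [called from main, line 42]
Log line origins:
  1: from bind_quota, line 25
  2: from pack_ledger, line 2
  3: from pack_ledger, line 6
  4: from resolve_slot, line 10
  5: from resolve_slot, line 15
  6: from bind_quota, line 28
  7: from rate_window, line 19
  8: from main, line 41
  9: from scan_readings, line 32
A correct fix: line 4: replace `2` with `0`.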